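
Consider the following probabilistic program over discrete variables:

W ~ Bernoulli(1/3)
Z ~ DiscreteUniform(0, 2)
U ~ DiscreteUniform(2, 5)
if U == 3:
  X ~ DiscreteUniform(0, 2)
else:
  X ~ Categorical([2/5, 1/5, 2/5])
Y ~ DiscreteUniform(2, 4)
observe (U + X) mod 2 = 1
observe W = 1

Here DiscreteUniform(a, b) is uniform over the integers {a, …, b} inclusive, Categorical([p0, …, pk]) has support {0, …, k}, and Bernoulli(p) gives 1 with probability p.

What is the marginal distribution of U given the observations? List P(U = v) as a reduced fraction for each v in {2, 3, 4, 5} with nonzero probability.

Enumerate traces; 54 have nonzero weight after conditioning:
  (W=1, Z=0, U=2, X=1, Y=2) weight 1/540
  (W=1, Z=0, U=2, X=1, Y=3) weight 1/540
  (W=1, Z=0, U=2, X=1, Y=4) weight 1/540
  (W=1, Z=0, U=3, X=0, Y=2) weight 1/324
  (W=1, Z=0, U=3, X=0, Y=3) weight 1/324
  (W=1, Z=0, U=3, X=0, Y=4) weight 1/324
  (W=1, Z=0, U=3, X=2, Y=2) weight 1/324
  (W=1, Z=0, U=3, X=2, Y=3) weight 1/324
  (W=1, Z=0, U=4, X=1, Y=2) weight 1/540
  (W=1, Z=0, U=5, X=0, Y=2) weight 1/270
  … 44 more
Group by U:
  weight(U=2) = 1/60
  weight(U=3) = 1/18
  weight(U=4) = 1/60
  weight(U=5) = 1/15
Total weight = 1/60 + 1/18 + 1/60 + 1/15 = 7/45
P(U=2 | obs) = 1/60 / 7/45 = 3/28
P(U=3 | obs) = 1/18 / 7/45 = 5/14
P(U=4 | obs) = 1/60 / 7/45 = 3/28
P(U=5 | obs) = 1/15 / 7/45 = 3/7

P(U=2) = 3/28, P(U=3) = 5/14, P(U=4) = 3/28, P(U=5) = 3/7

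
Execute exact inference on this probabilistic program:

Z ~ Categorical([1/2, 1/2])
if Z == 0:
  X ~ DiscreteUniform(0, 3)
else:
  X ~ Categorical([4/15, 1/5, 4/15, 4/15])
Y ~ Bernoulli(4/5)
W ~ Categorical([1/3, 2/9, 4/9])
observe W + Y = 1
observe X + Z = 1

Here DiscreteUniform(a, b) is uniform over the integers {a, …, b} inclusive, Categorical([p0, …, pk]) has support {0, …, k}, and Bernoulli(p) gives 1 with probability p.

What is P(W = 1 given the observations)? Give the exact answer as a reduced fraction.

Enumerate traces; 4 have nonzero weight after conditioning:
  (Z=0, X=1, Y=0, W=1) weight 1/180
  (Z=0, X=1, Y=1, W=0) weight 1/30
  (Z=1, X=0, Y=0, W=1) weight 4/675
  (Z=1, X=0, Y=1, W=0) weight 8/225
Group by W:
  weight(W=0) = 31/450
  weight(W=1) = 31/2700
Total weight = 31/450 + 31/2700 = 217/2700
P(W=0 | obs) = 31/450 / 217/2700 = 6/7
P(W=1 | obs) = 31/2700 / 217/2700 = 1/7

P(W = 1 | obs) = 1/7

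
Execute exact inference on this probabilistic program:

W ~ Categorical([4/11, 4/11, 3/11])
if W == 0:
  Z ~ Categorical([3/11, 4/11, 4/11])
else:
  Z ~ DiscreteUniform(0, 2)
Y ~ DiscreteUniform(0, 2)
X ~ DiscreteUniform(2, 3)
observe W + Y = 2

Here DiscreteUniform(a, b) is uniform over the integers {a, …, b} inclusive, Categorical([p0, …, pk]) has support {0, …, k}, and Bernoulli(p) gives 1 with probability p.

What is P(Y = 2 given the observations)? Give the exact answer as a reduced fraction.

Enumerate traces; 18 have nonzero weight after conditioning:
  (W=0, Z=0, Y=2, X=2) weight 2/121
  (W=0, Z=0, Y=2, X=3) weight 2/121
  (W=0, Z=1, Y=2, X=2) weight 8/363
  (W=0, Z=1, Y=2, X=3) weight 8/363
  (W=0, Z=2, Y=2, X=2) weight 8/363
  (W=0, Z=2, Y=2, X=3) weight 8/363
  (W=1, Z=0, Y=1, X=2) weight 2/99
  (W=1, Z=0, Y=1, X=3) weight 2/99
  (W=2, Z=0, Y=0, X=2) weight 1/66
  … 9 more
Group by Y:
  weight(Y=0) = 1/11
  weight(Y=1) = 4/33
  weight(Y=2) = 4/33
Total weight = 1/11 + 4/33 + 4/33 = 1/3
P(Y=0 | obs) = 1/11 / 1/3 = 3/11
P(Y=1 | obs) = 4/33 / 1/3 = 4/11
P(Y=2 | obs) = 4/33 / 1/3 = 4/11

P(Y = 2 | obs) = 4/11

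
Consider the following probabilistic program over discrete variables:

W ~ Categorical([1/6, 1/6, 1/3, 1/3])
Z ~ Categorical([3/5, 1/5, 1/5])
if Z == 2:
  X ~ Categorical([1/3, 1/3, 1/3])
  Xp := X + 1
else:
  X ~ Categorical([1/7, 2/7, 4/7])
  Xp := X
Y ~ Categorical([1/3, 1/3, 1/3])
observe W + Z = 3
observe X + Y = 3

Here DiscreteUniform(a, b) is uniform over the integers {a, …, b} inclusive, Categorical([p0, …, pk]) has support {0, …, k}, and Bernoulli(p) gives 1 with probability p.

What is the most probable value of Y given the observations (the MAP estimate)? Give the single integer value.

argmax_v P(Y = v | obs) = 1

Enumerate traces; 6 have nonzero weight after conditioning:
  (W=1, Z=2, X=1, Y=2) weight 1/270
  (W=1, Z=2, X=2, Y=1) weight 1/270
  (W=2, Z=1, X=1, Y=2) weight 2/315
  (W=2, Z=1, X=2, Y=1) weight 4/315
  (W=3, Z=0, X=1, Y=2) weight 2/105
  (W=3, Z=0, X=2, Y=1) weight 4/105
Group by Y:
  weight(Y=1) = 103/1890
  weight(Y=2) = 11/378
Total weight = 103/1890 + 11/378 = 79/945
P(Y=1 | obs) = 103/1890 / 79/945 = 103/158
P(Y=2 | obs) = 11/378 / 79/945 = 55/158
argmax = 1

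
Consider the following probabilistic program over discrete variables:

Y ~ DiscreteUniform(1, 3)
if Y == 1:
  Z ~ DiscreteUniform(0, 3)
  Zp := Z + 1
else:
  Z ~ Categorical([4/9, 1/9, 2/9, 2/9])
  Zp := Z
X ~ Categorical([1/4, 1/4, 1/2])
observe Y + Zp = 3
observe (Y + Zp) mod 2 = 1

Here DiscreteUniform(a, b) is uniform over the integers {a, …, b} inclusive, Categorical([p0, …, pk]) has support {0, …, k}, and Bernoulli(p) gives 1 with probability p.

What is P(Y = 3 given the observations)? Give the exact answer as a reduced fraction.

Enumerate traces; 9 have nonzero weight after conditioning:
  (Y=1, Z=1, X=0) weight 1/48
  (Y=1, Z=1, X=1) weight 1/48
  (Y=1, Z=1, X=2) weight 1/24
  (Y=2, Z=1, X=0) weight 1/108
  (Y=2, Z=1, X=1) weight 1/108
  (Y=2, Z=1, X=2) weight 1/54
  (Y=3, Z=0, X=0) weight 1/27
  (Y=3, Z=0, X=1) weight 1/27
  … 1 more
Group by Y:
  weight(Y=1) = 1/12
  weight(Y=2) = 1/27
  weight(Y=3) = 4/27
Total weight = 1/12 + 1/27 + 4/27 = 29/108
P(Y=1 | obs) = 1/12 / 29/108 = 9/29
P(Y=2 | obs) = 1/27 / 29/108 = 4/29
P(Y=3 | obs) = 4/27 / 29/108 = 16/29

P(Y = 3 | obs) = 16/29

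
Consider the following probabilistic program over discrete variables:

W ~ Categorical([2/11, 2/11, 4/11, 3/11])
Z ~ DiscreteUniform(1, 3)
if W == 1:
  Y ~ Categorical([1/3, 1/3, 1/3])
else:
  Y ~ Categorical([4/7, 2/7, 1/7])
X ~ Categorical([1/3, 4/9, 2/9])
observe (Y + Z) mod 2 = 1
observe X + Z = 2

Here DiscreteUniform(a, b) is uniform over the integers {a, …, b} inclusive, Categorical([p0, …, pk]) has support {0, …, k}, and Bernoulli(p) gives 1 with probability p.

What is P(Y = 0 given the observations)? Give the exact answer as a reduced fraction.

P(Y = 0 | obs) = 61/107

Enumerate traces; 12 have nonzero weight after conditioning:
  (W=0, Z=1, Y=0, X=1) weight 32/2079
  (W=0, Z=1, Y=2, X=1) weight 8/2079
  (W=0, Z=2, Y=1, X=0) weight 4/693
  (W=1, Z=1, Y=0, X=1) weight 8/891
  (W=1, Z=1, Y=2, X=1) weight 8/891
  (W=1, Z=2, Y=1, X=0) weight 2/297
  (W=2, Z=1, Y=0, X=1) weight 64/2079
  (W=2, Z=1, Y=2, X=1) weight 16/2079
  … 4 more
Group by Y:
  weight(Y=0) = 488/6237
  weight(Y=1) = 68/2079
  weight(Y=2) = 164/6237
Total weight = 488/6237 + 68/2079 + 164/6237 = 856/6237
P(Y=0 | obs) = 488/6237 / 856/6237 = 61/107
P(Y=1 | obs) = 68/2079 / 856/6237 = 51/214
P(Y=2 | obs) = 164/6237 / 856/6237 = 41/214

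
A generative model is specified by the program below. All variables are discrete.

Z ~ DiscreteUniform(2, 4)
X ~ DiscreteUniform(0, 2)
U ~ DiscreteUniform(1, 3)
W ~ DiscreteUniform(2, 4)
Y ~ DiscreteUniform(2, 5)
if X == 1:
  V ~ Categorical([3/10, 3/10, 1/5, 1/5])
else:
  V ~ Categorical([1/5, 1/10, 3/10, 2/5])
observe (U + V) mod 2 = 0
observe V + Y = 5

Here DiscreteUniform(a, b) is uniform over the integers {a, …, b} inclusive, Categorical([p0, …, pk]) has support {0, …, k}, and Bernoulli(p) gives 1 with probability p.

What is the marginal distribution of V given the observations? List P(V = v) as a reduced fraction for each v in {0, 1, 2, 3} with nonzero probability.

Enumerate traces; 162 have nonzero weight after conditioning:
  (Z=2, X=0, U=1, W=2, Y=2, V=3) weight 1/810
  (Z=2, X=0, U=1, W=2, Y=4, V=1) weight 1/3240
  (Z=2, X=0, U=1, W=3, Y=2, V=3) weight 1/810
  (Z=2, X=0, U=1, W=3, Y=4, V=1) weight 1/3240
  (Z=2, X=0, U=1, W=4, Y=2, V=3) weight 1/810
  (Z=2, X=0, U=1, W=4, Y=4, V=1) weight 1/3240
  (Z=2, X=0, U=2, W=2, Y=3, V=2) weight 1/1080
  (Z=2, X=0, U=2, W=2, Y=5, V=0) weight 1/1620
  … 154 more
Group by V:
  weight(V=0) = 7/360
  weight(V=1) = 1/36
  weight(V=2) = 1/45
  weight(V=3) = 1/18
Total weight = 7/360 + 1/36 + 1/45 + 1/18 = 1/8
P(V=0 | obs) = 7/360 / 1/8 = 7/45
P(V=1 | obs) = 1/36 / 1/8 = 2/9
P(V=2 | obs) = 1/45 / 1/8 = 8/45
P(V=3 | obs) = 1/18 / 1/8 = 4/9

P(V=0) = 7/45, P(V=1) = 2/9, P(V=2) = 8/45, P(V=3) = 4/9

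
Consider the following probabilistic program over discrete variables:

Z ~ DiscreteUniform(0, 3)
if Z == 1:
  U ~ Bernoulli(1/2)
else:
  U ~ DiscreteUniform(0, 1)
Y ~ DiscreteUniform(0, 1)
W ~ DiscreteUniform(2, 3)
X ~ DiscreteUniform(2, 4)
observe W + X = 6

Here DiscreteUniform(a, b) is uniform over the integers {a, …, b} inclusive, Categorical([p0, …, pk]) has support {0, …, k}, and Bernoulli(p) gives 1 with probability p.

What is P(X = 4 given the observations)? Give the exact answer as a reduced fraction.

P(X = 4 | obs) = 1/2

Enumerate traces; 32 have nonzero weight after conditioning:
  (Z=0, U=0, Y=0, W=2, X=4) weight 1/96
  (Z=0, U=0, Y=0, W=3, X=3) weight 1/96
  (Z=0, U=0, Y=1, W=2, X=4) weight 1/96
  (Z=0, U=0, Y=1, W=3, X=3) weight 1/96
  (Z=0, U=1, Y=0, W=2, X=4) weight 1/96
  (Z=0, U=1, Y=0, W=3, X=3) weight 1/96
  (Z=0, U=1, Y=1, W=2, X=4) weight 1/96
  (Z=0, U=1, Y=1, W=3, X=3) weight 1/96
  … 24 more
Group by X:
  weight(X=3) = 1/6
  weight(X=4) = 1/6
Total weight = 1/6 + 1/6 = 1/3
P(X=3 | obs) = 1/6 / 1/3 = 1/2
P(X=4 | obs) = 1/6 / 1/3 = 1/2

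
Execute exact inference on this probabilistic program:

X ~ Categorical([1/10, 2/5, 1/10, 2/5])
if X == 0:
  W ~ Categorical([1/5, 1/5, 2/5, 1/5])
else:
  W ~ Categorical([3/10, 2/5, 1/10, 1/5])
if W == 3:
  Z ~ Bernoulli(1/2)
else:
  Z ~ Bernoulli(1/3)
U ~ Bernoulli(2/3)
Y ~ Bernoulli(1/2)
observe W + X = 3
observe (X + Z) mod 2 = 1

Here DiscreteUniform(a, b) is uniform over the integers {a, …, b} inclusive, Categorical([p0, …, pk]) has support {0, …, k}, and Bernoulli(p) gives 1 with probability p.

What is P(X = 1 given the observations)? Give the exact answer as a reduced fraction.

Enumerate traces; 16 have nonzero weight after conditioning:
  (X=0, W=3, Z=1, U=0, Y=0) weight 1/600
  (X=0, W=3, Z=1, U=0, Y=1) weight 1/600
  (X=0, W=3, Z=1, U=1, Y=0) weight 1/300
  (X=0, W=3, Z=1, U=1, Y=1) weight 1/300
  (X=1, W=2, Z=0, U=0, Y=0) weight 1/225
  (X=1, W=2, Z=0, U=0, Y=1) weight 1/225
  (X=1, W=2, Z=0, U=1, Y=0) weight 2/225
  (X=1, W=2, Z=0, U=1, Y=1) weight 2/225
  (X=2, W=1, Z=1, U=0, Y=0) weight 1/450
  (X=3, W=0, Z=0, U=0, Y=0) weight 1/75
  … 6 more
Group by X:
  weight(X=0) = 1/100
  weight(X=1) = 2/75
  weight(X=2) = 1/75
  weight(X=3) = 2/25
Total weight = 1/100 + 2/75 + 1/75 + 2/25 = 13/100
P(X=0 | obs) = 1/100 / 13/100 = 1/13
P(X=1 | obs) = 2/75 / 13/100 = 8/39
P(X=2 | obs) = 1/75 / 13/100 = 4/39
P(X=3 | obs) = 2/25 / 13/100 = 8/13

P(X = 1 | obs) = 8/39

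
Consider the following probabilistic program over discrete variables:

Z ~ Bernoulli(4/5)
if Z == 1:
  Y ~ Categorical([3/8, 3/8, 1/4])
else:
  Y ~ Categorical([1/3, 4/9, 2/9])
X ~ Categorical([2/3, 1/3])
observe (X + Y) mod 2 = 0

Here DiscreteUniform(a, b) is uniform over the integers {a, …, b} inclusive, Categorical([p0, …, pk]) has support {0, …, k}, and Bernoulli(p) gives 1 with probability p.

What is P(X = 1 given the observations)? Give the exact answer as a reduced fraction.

P(X = 1 | obs) = 7/29

Enumerate traces; 6 have nonzero weight after conditioning:
  (Z=0, Y=0, X=0) weight 2/45
  (Z=0, Y=1, X=1) weight 4/135
  (Z=0, Y=2, X=0) weight 4/135
  (Z=1, Y=0, X=0) weight 1/5
  (Z=1, Y=1, X=1) weight 1/10
  (Z=1, Y=2, X=0) weight 2/15
Group by X:
  weight(X=0) = 11/27
  weight(X=1) = 7/54
Total weight = 11/27 + 7/54 = 29/54
P(X=0 | obs) = 11/27 / 29/54 = 22/29
P(X=1 | obs) = 7/54 / 29/54 = 7/29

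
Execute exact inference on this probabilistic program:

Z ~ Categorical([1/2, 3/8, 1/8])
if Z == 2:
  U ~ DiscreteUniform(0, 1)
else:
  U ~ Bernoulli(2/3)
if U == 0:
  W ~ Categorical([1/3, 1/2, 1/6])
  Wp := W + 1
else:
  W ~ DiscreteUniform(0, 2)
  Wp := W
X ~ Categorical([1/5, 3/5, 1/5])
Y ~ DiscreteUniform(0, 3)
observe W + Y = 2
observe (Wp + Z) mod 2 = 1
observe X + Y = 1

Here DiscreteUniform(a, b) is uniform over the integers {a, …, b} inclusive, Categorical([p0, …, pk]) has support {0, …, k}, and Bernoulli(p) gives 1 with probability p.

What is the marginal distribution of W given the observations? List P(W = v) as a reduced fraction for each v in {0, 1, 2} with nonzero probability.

Enumerate traces; 6 have nonzero weight after conditioning:
  (Z=0, U=0, W=2, X=1, Y=0) weight 1/240
  (Z=0, U=1, W=1, X=0, Y=1) weight 1/180
  (Z=1, U=0, W=1, X=0, Y=1) weight 1/320
  (Z=1, U=1, W=2, X=1, Y=0) weight 1/80
  (Z=2, U=0, W=2, X=1, Y=0) weight 1/640
  (Z=2, U=1, W=1, X=0, Y=1) weight 1/960
Group by W:
  weight(W=1) = 7/720
  weight(W=2) = 7/384
Total weight = 7/720 + 7/384 = 161/5760
P(W=1 | obs) = 7/720 / 161/5760 = 8/23
P(W=2 | obs) = 7/384 / 161/5760 = 15/23

P(W=1) = 8/23, P(W=2) = 15/23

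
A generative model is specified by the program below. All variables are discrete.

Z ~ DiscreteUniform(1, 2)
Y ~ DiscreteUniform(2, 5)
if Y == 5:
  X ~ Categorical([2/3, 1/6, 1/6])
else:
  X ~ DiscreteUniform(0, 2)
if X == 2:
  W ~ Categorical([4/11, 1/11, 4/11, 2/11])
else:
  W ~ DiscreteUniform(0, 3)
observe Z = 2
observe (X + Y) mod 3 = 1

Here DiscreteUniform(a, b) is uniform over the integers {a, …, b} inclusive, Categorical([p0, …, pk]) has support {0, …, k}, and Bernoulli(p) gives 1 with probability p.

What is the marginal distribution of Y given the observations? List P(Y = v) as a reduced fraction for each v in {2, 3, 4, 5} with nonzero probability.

Enumerate traces; 16 have nonzero weight after conditioning:
  (Z=2, Y=2, X=2, W=0) weight 1/66
  (Z=2, Y=2, X=2, W=1) weight 1/264
  (Z=2, Y=2, X=2, W=2) weight 1/66
  (Z=2, Y=2, X=2, W=3) weight 1/132
  (Z=2, Y=3, X=1, W=0) weight 1/96
  (Z=2, Y=3, X=1, W=1) weight 1/96
  (Z=2, Y=3, X=1, W=2) weight 1/96
  (Z=2, Y=3, X=1, W=3) weight 1/96
  (Z=2, Y=4, X=0, W=0) weight 1/96
  (Z=2, Y=5, X=2, W=0) weight 1/132
  … 6 more
Group by Y:
  weight(Y=2) = 1/24
  weight(Y=3) = 1/24
  weight(Y=4) = 1/24
  weight(Y=5) = 1/48
Total weight = 1/24 + 1/24 + 1/24 + 1/48 = 7/48
P(Y=2 | obs) = 1/24 / 7/48 = 2/7
P(Y=3 | obs) = 1/24 / 7/48 = 2/7
P(Y=4 | obs) = 1/24 / 7/48 = 2/7
P(Y=5 | obs) = 1/48 / 7/48 = 1/7

P(Y=2) = 2/7, P(Y=3) = 2/7, P(Y=4) = 2/7, P(Y=5) = 1/7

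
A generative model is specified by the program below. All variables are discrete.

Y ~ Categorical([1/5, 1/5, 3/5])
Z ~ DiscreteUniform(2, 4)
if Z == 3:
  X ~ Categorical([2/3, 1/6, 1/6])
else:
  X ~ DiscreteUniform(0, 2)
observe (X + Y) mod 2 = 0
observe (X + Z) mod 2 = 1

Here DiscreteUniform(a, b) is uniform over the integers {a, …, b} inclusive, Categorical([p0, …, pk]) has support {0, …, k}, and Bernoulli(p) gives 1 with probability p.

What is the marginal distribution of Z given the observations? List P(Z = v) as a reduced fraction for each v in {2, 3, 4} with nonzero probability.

Enumerate traces; 6 have nonzero weight after conditioning:
  (Y=0, Z=3, X=0) weight 2/45
  (Y=0, Z=3, X=2) weight 1/90
  (Y=1, Z=2, X=1) weight 1/45
  (Y=1, Z=4, X=1) weight 1/45
  (Y=2, Z=3, X=0) weight 2/15
  (Y=2, Z=3, X=2) weight 1/30
Group by Z:
  weight(Z=2) = 1/45
  weight(Z=3) = 2/9
  weight(Z=4) = 1/45
Total weight = 1/45 + 2/9 + 1/45 = 4/15
P(Z=2 | obs) = 1/45 / 4/15 = 1/12
P(Z=3 | obs) = 2/9 / 4/15 = 5/6
P(Z=4 | obs) = 1/45 / 4/15 = 1/12

P(Z=2) = 1/12, P(Z=3) = 5/6, P(Z=4) = 1/12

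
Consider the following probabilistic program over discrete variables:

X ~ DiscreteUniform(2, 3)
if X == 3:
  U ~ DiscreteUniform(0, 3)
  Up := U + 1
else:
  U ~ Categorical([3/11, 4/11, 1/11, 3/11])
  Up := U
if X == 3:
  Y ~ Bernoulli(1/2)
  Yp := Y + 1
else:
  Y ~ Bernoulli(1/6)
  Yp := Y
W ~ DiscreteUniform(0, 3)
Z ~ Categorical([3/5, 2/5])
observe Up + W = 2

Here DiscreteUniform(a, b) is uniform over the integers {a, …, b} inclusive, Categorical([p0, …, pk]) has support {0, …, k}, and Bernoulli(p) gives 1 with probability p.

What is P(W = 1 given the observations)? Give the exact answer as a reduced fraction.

Enumerate traces; 20 have nonzero weight after conditioning:
  (X=2, U=0, Y=0, W=2, Z=0) weight 3/176
  (X=2, U=0, Y=0, W=2, Z=1) weight 1/88
  (X=2, U=0, Y=1, W=2, Z=0) weight 3/880
  (X=2, U=0, Y=1, W=2, Z=1) weight 1/440
  (X=2, U=1, Y=0, W=1, Z=0) weight 1/44
  (X=2, U=1, Y=0, W=1, Z=1) weight 1/66
  (X=2, U=1, Y=1, W=1, Z=0) weight 1/220
  (X=2, U=1, Y=1, W=1, Z=1) weight 1/330
  (X=2, U=2, Y=0, W=0, Z=0) weight 1/176
  … 11 more
Group by W:
  weight(W=0) = 15/352
  weight(W=1) = 27/352
  weight(W=2) = 3/88
Total weight = 15/352 + 27/352 + 3/88 = 27/176
P(W=0 | obs) = 15/352 / 27/176 = 5/18
P(W=1 | obs) = 27/352 / 27/176 = 1/2
P(W=2 | obs) = 3/88 / 27/176 = 2/9

P(W = 1 | obs) = 1/2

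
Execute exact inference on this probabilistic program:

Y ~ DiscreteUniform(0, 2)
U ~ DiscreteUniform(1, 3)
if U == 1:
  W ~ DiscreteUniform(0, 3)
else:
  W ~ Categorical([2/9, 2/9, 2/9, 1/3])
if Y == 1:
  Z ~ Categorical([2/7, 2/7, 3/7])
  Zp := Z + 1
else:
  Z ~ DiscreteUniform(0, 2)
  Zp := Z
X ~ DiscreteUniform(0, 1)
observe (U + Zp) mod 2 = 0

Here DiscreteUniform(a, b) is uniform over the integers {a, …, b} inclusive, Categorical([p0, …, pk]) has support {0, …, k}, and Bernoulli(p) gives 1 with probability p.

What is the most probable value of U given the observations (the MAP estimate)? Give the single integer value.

argmax_v P(U = v | obs) = 2

Enumerate traces; 104 have nonzero weight after conditioning:
  (Y=0, U=1, W=0, Z=1, X=0) weight 1/216
  (Y=0, U=1, W=0, Z=1, X=1) weight 1/216
  (Y=0, U=1, W=1, Z=1, X=0) weight 1/216
  (Y=0, U=1, W=1, Z=1, X=1) weight 1/216
  (Y=0, U=1, W=2, Z=1, X=0) weight 1/216
  (Y=0, U=1, W=2, Z=1, X=1) weight 1/216
  (Y=0, U=1, W=3, Z=1, X=0) weight 1/216
  (Y=0, U=1, W=3, Z=1, X=1) weight 1/216
  (Y=0, U=2, W=0, Z=0, X=0) weight 1/243
  (Y=0, U=3, W=0, Z=1, X=0) weight 1/243
  … 94 more
Group by U:
  weight(U=1) = 29/189
  weight(U=2) = 34/189
  weight(U=3) = 29/189
Total weight = 29/189 + 34/189 + 29/189 = 92/189
P(U=1 | obs) = 29/189 / 92/189 = 29/92
P(U=2 | obs) = 34/189 / 92/189 = 17/46
P(U=3 | obs) = 29/189 / 92/189 = 29/92
argmax = 2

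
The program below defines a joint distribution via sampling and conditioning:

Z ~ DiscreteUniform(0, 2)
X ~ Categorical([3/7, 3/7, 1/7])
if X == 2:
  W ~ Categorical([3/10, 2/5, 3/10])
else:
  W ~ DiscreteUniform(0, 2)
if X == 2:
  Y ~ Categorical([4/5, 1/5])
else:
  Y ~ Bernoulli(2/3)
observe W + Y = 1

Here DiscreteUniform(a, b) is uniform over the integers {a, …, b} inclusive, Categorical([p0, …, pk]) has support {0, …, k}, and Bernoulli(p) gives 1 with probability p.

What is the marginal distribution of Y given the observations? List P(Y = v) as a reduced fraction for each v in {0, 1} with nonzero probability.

P(Y=0) = 148/357, P(Y=1) = 209/357

Enumerate traces; 18 have nonzero weight after conditioning:
  (Z=0, X=0, W=0, Y=1) weight 2/63
  (Z=0, X=0, W=1, Y=0) weight 1/63
  (Z=0, X=1, W=0, Y=1) weight 2/63
  (Z=0, X=1, W=1, Y=0) weight 1/63
  (Z=0, X=2, W=0, Y=1) weight 1/350
  (Z=0, X=2, W=1, Y=0) weight 8/525
  (Z=1, X=0, W=0, Y=1) weight 2/63
  (Z=1, X=0, W=1, Y=0) weight 1/63
  … 10 more
Group by Y:
  weight(Y=0) = 74/525
  weight(Y=1) = 209/1050
Total weight = 74/525 + 209/1050 = 17/50
P(Y=0 | obs) = 74/525 / 17/50 = 148/357
P(Y=1 | obs) = 209/1050 / 17/50 = 209/357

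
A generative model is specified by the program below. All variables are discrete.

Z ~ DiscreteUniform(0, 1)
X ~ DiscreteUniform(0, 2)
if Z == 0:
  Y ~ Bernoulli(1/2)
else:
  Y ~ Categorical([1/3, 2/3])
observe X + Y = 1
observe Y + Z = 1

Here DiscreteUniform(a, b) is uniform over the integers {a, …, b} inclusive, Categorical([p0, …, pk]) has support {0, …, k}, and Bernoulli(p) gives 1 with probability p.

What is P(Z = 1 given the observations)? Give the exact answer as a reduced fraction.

P(Z = 1 | obs) = 2/5

Enumerate traces; 2 have nonzero weight after conditioning:
  (Z=0, X=0, Y=1) weight 1/12
  (Z=1, X=1, Y=0) weight 1/18
Group by Z:
  weight(Z=0) = 1/12
  weight(Z=1) = 1/18
Total weight = 1/12 + 1/18 = 5/36
P(Z=0 | obs) = 1/12 / 5/36 = 3/5
P(Z=1 | obs) = 1/18 / 5/36 = 2/5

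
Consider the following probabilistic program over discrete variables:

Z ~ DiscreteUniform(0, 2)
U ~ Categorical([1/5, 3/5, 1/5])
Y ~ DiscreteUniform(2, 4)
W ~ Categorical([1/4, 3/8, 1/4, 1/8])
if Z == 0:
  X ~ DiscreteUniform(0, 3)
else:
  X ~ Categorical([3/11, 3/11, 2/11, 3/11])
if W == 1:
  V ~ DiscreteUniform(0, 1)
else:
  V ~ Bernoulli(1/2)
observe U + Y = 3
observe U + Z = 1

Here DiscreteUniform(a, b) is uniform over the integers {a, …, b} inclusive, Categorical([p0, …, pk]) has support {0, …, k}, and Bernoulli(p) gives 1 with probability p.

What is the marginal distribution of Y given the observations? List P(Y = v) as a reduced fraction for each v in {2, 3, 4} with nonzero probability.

P(Y=2) = 3/4, P(Y=3) = 1/4

Enumerate traces; 64 have nonzero weight after conditioning:
  (Z=0, U=1, Y=2, W=0, X=0, V=0) weight 1/480
  (Z=0, U=1, Y=2, W=0, X=0, V=1) weight 1/480
  (Z=0, U=1, Y=2, W=0, X=1, V=0) weight 1/480
  (Z=0, U=1, Y=2, W=0, X=1, V=1) weight 1/480
  (Z=0, U=1, Y=2, W=0, X=2, V=0) weight 1/480
  (Z=0, U=1, Y=2, W=0, X=2, V=1) weight 1/480
  (Z=0, U=1, Y=2, W=0, X=3, V=0) weight 1/480
  (Z=0, U=1, Y=2, W=0, X=3, V=1) weight 1/480
  (Z=1, U=0, Y=3, W=0, X=0, V=0) weight 1/1320
  … 55 more
Group by Y:
  weight(Y=2) = 1/15
  weight(Y=3) = 1/45
Total weight = 1/15 + 1/45 = 4/45
P(Y=2 | obs) = 1/15 / 4/45 = 3/4
P(Y=3 | obs) = 1/45 / 4/45 = 1/4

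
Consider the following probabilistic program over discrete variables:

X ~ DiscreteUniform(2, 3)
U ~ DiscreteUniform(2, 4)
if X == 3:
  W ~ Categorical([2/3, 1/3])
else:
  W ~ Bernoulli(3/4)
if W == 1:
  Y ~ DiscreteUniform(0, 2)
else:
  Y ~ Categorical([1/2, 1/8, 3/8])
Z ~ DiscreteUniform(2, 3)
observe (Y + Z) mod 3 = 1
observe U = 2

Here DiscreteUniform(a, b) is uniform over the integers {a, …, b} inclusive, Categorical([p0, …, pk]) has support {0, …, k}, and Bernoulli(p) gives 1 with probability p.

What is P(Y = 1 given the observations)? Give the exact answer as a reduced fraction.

Enumerate traces; 8 have nonzero weight after conditioning:
  (X=2, U=2, W=0, Y=1, Z=3) weight 1/384
  (X=2, U=2, W=0, Y=2, Z=2) weight 1/128
  (X=2, U=2, W=1, Y=1, Z=3) weight 1/48
  (X=2, U=2, W=1, Y=2, Z=2) weight 1/48
  (X=3, U=2, W=0, Y=1, Z=3) weight 1/144
  (X=3, U=2, W=0, Y=2, Z=2) weight 1/48
  (X=3, U=2, W=1, Y=1, Z=3) weight 1/108
  (X=3, U=2, W=1, Y=2, Z=2) weight 1/108
Group by Y:
  weight(Y=1) = 137/3456
  weight(Y=2) = 203/3456
Total weight = 137/3456 + 203/3456 = 85/864
P(Y=1 | obs) = 137/3456 / 85/864 = 137/340
P(Y=2 | obs) = 203/3456 / 85/864 = 203/340

P(Y = 1 | obs) = 137/340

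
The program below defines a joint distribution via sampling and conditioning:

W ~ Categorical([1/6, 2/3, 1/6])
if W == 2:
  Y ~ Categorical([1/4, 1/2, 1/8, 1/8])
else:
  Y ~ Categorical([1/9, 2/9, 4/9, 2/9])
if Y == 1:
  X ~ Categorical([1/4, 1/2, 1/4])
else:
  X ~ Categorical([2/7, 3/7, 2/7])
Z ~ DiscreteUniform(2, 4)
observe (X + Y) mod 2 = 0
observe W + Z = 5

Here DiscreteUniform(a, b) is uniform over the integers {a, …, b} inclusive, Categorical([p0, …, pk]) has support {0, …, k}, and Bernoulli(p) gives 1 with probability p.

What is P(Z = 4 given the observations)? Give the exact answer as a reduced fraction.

Enumerate traces; 12 have nonzero weight after conditioning:
  (W=1, Y=0, X=0, Z=4) weight 4/567
  (W=1, Y=0, X=2, Z=4) weight 4/567
  (W=1, Y=1, X=1, Z=4) weight 2/81
  (W=1, Y=2, X=0, Z=4) weight 16/567
  (W=1, Y=2, X=2, Z=4) weight 16/567
  (W=1, Y=3, X=1, Z=4) weight 4/189
  (W=2, Y=0, X=0, Z=3) weight 1/252
  (W=2, Y=0, X=2, Z=3) weight 1/252
  … 4 more
Group by Z:
  weight(Z=3) = 29/1008
  weight(Z=4) = 22/189
Total weight = 29/1008 + 22/189 = 439/3024
P(Z=3 | obs) = 29/1008 / 439/3024 = 87/439
P(Z=4 | obs) = 22/189 / 439/3024 = 352/439

P(Z = 4 | obs) = 352/439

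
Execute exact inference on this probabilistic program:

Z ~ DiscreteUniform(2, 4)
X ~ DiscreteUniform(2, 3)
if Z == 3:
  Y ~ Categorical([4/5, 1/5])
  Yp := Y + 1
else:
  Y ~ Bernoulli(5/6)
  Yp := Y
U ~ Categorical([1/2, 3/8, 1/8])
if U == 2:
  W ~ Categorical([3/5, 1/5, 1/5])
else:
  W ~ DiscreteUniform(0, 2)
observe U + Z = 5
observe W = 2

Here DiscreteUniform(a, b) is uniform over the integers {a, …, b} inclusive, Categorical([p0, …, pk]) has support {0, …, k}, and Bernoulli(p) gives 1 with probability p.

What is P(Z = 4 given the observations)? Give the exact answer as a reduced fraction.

Enumerate traces; 8 have nonzero weight after conditioning:
  (Z=3, X=2, Y=0, U=2, W=2) weight 1/300
  (Z=3, X=2, Y=1, U=2, W=2) weight 1/1200
  (Z=3, X=3, Y=0, U=2, W=2) weight 1/300
  (Z=3, X=3, Y=1, U=2, W=2) weight 1/1200
  (Z=4, X=2, Y=0, U=1, W=2) weight 1/288
  (Z=4, X=2, Y=1, U=1, W=2) weight 5/288
  (Z=4, X=3, Y=0, U=1, W=2) weight 1/288
  (Z=4, X=3, Y=1, U=1, W=2) weight 5/288
Group by Z:
  weight(Z=3) = 1/120
  weight(Z=4) = 1/24
Total weight = 1/120 + 1/24 = 1/20
P(Z=3 | obs) = 1/120 / 1/20 = 1/6
P(Z=4 | obs) = 1/24 / 1/20 = 5/6

P(Z = 4 | obs) = 5/6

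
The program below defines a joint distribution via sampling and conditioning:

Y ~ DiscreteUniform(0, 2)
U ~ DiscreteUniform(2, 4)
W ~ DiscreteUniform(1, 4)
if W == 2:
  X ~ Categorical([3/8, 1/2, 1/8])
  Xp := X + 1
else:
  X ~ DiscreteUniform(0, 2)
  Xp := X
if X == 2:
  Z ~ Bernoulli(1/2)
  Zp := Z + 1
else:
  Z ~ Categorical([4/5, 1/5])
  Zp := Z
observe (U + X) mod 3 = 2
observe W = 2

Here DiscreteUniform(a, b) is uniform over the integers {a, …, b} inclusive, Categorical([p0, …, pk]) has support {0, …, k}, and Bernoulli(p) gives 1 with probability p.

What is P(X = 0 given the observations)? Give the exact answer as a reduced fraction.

Enumerate traces; 18 have nonzero weight after conditioning:
  (Y=0, U=2, W=2, X=0, Z=0) weight 1/120
  (Y=0, U=2, W=2, X=0, Z=1) weight 1/480
  (Y=0, U=3, W=2, X=2, Z=0) weight 1/576
  (Y=0, U=3, W=2, X=2, Z=1) weight 1/576
  (Y=0, U=4, W=2, X=1, Z=0) weight 1/90
  (Y=0, U=4, W=2, X=1, Z=1) weight 1/360
  (Y=1, U=2, W=2, X=0, Z=0) weight 1/120
  (Y=1, U=2, W=2, X=0, Z=1) weight 1/480
  … 10 more
Group by X:
  weight(X=0) = 1/32
  weight(X=1) = 1/24
  weight(X=2) = 1/96
Total weight = 1/32 + 1/24 + 1/96 = 1/12
P(X=0 | obs) = 1/32 / 1/12 = 3/8
P(X=1 | obs) = 1/24 / 1/12 = 1/2
P(X=2 | obs) = 1/96 / 1/12 = 1/8

P(X = 0 | obs) = 3/8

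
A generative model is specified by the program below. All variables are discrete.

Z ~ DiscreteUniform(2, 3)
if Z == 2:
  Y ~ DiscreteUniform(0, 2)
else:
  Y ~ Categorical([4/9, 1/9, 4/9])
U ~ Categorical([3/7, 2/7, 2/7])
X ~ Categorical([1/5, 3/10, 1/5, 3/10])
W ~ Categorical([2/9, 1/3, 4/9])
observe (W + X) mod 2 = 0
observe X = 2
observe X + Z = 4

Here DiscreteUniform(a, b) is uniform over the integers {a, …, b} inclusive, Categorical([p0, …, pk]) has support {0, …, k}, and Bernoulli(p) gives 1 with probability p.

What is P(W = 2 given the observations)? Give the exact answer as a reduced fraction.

P(W = 2 | obs) = 2/3

Enumerate traces; 18 have nonzero weight after conditioning:
  (Z=2, Y=0, U=0, X=2, W=0) weight 1/315
  (Z=2, Y=0, U=0, X=2, W=2) weight 2/315
  (Z=2, Y=0, U=1, X=2, W=0) weight 2/945
  (Z=2, Y=0, U=1, X=2, W=2) weight 4/945
  (Z=2, Y=0, U=2, X=2, W=0) weight 2/945
  (Z=2, Y=0, U=2, X=2, W=2) weight 4/945
  (Z=2, Y=1, U=0, X=2, W=0) weight 1/315
  (Z=2, Y=1, U=0, X=2, W=2) weight 2/315
  … 10 more
Group by W:
  weight(W=0) = 1/45
  weight(W=2) = 2/45
Total weight = 1/45 + 2/45 = 1/15
P(W=0 | obs) = 1/45 / 1/15 = 1/3
P(W=2 | obs) = 2/45 / 1/15 = 2/3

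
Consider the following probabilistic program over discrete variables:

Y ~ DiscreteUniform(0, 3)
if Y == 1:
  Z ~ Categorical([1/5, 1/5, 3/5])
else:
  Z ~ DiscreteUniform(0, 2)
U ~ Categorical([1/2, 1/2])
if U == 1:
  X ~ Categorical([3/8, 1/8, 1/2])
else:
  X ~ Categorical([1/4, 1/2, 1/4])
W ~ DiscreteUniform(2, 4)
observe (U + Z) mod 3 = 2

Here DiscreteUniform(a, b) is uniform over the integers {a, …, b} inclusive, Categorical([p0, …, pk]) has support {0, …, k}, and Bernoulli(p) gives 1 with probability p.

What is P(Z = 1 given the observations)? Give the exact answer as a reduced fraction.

P(Z = 1 | obs) = 3/7

Enumerate traces; 72 have nonzero weight after conditioning:
  (Y=0, Z=1, U=1, X=0, W=2) weight 1/192
  (Y=0, Z=1, U=1, X=0, W=3) weight 1/192
  (Y=0, Z=1, U=1, X=0, W=4) weight 1/192
  (Y=0, Z=1, U=1, X=1, W=2) weight 1/576
  (Y=0, Z=1, U=1, X=1, W=3) weight 1/576
  (Y=0, Z=1, U=1, X=1, W=4) weight 1/576
  (Y=0, Z=1, U=1, X=2, W=2) weight 1/144
  (Y=0, Z=1, U=1, X=2, W=3) weight 1/144
  (Y=0, Z=2, U=0, X=0, W=2) weight 1/288
  … 63 more
Group by Z:
  weight(Z=1) = 3/20
  weight(Z=2) = 1/5
Total weight = 3/20 + 1/5 = 7/20
P(Z=1 | obs) = 3/20 / 7/20 = 3/7
P(Z=2 | obs) = 1/5 / 7/20 = 4/7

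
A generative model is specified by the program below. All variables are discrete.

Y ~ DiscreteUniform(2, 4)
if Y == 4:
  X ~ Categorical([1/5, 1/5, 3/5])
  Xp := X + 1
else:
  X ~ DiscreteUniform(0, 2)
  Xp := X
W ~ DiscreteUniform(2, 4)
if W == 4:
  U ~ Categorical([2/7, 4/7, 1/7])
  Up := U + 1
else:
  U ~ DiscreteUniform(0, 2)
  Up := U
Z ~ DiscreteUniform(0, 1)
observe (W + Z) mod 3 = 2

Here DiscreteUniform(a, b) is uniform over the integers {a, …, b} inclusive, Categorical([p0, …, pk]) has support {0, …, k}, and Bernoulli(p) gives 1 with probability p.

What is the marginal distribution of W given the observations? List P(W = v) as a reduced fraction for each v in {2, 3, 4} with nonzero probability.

P(W=2) = 1/2, P(W=4) = 1/2

Enumerate traces; 54 have nonzero weight after conditioning:
  (Y=2, X=0, W=2, U=0, Z=0) weight 1/162
  (Y=2, X=0, W=2, U=1, Z=0) weight 1/162
  (Y=2, X=0, W=2, U=2, Z=0) weight 1/162
  (Y=2, X=0, W=4, U=0, Z=1) weight 1/189
  (Y=2, X=0, W=4, U=1, Z=1) weight 2/189
  (Y=2, X=0, W=4, U=2, Z=1) weight 1/378
  (Y=2, X=1, W=2, U=0, Z=0) weight 1/162
  (Y=2, X=1, W=2, U=1, Z=0) weight 1/162
  … 46 more
Group by W:
  weight(W=2) = 1/6
  weight(W=4) = 1/6
Total weight = 1/6 + 1/6 = 1/3
P(W=2 | obs) = 1/6 / 1/3 = 1/2
P(W=4 | obs) = 1/6 / 1/3 = 1/2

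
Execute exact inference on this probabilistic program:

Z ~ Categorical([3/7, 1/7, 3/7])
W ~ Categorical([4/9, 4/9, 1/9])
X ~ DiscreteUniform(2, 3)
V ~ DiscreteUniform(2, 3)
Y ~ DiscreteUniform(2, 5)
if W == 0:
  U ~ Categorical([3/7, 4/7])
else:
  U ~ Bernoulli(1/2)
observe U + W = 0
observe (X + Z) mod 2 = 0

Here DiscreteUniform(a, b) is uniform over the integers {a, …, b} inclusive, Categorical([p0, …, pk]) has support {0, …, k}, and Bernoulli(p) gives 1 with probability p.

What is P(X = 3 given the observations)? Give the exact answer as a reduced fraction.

Enumerate traces; 24 have nonzero weight after conditioning:
  (Z=0, W=0, X=2, V=2, Y=2, U=0) weight 1/196
  (Z=0, W=0, X=2, V=2, Y=3, U=0) weight 1/196
  (Z=0, W=0, X=2, V=2, Y=4, U=0) weight 1/196
  (Z=0, W=0, X=2, V=2, Y=5, U=0) weight 1/196
  (Z=0, W=0, X=2, V=3, Y=2, U=0) weight 1/196
  (Z=0, W=0, X=2, V=3, Y=3, U=0) weight 1/196
  (Z=0, W=0, X=2, V=3, Y=4, U=0) weight 1/196
  (Z=0, W=0, X=2, V=3, Y=5, U=0) weight 1/196
  (Z=1, W=0, X=3, V=2, Y=2, U=0) weight 1/588
  … 15 more
Group by X:
  weight(X=2) = 4/49
  weight(X=3) = 2/147
Total weight = 4/49 + 2/147 = 2/21
P(X=2 | obs) = 4/49 / 2/21 = 6/7
P(X=3 | obs) = 2/147 / 2/21 = 1/7

P(X = 3 | obs) = 1/7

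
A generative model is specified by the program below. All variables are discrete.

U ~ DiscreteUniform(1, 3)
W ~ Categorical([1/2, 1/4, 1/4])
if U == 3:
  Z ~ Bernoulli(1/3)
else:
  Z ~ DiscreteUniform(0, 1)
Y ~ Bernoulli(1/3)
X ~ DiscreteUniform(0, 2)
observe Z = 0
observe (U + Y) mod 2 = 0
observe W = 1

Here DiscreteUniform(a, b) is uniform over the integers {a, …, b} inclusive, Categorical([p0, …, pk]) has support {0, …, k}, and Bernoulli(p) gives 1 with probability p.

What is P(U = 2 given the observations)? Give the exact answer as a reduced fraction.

Enumerate traces; 9 have nonzero weight after conditioning:
  (U=1, W=1, Z=0, Y=1, X=0) weight 1/216
  (U=1, W=1, Z=0, Y=1, X=1) weight 1/216
  (U=1, W=1, Z=0, Y=1, X=2) weight 1/216
  (U=2, W=1, Z=0, Y=0, X=0) weight 1/108
  (U=2, W=1, Z=0, Y=0, X=1) weight 1/108
  (U=2, W=1, Z=0, Y=0, X=2) weight 1/108
  (U=3, W=1, Z=0, Y=1, X=0) weight 1/162
  (U=3, W=1, Z=0, Y=1, X=1) weight 1/162
  … 1 more
Group by U:
  weight(U=1) = 1/72
  weight(U=2) = 1/36
  weight(U=3) = 1/54
Total weight = 1/72 + 1/36 + 1/54 = 13/216
P(U=1 | obs) = 1/72 / 13/216 = 3/13
P(U=2 | obs) = 1/36 / 13/216 = 6/13
P(U=3 | obs) = 1/54 / 13/216 = 4/13

P(U = 2 | obs) = 6/13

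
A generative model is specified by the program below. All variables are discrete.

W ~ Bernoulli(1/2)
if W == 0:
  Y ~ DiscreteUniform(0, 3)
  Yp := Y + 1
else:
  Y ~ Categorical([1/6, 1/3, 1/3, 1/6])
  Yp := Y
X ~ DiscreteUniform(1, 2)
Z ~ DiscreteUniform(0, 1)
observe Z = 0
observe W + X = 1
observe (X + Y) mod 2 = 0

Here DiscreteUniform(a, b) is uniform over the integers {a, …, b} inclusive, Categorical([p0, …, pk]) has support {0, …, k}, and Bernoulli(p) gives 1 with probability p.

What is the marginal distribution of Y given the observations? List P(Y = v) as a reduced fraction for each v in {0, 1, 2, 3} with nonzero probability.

P(Y=1) = 1/2, P(Y=3) = 1/2

Enumerate traces; 2 have nonzero weight after conditioning:
  (W=0, Y=1, X=1, Z=0) weight 1/32
  (W=0, Y=3, X=1, Z=0) weight 1/32
Group by Y:
  weight(Y=1) = 1/32
  weight(Y=3) = 1/32
Total weight = 1/32 + 1/32 = 1/16
P(Y=1 | obs) = 1/32 / 1/16 = 1/2
P(Y=3 | obs) = 1/32 / 1/16 = 1/2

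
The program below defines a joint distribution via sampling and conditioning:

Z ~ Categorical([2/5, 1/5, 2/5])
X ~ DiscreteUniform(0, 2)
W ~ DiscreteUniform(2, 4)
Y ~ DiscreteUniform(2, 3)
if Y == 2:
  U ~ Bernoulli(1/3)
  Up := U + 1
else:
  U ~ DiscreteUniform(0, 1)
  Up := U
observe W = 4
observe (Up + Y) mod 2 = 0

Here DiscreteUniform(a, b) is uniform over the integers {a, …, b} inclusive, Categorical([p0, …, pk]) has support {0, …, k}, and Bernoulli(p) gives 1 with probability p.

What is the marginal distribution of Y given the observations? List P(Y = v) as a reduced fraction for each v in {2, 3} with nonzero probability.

P(Y=2) = 2/5, P(Y=3) = 3/5

Enumerate traces; 18 have nonzero weight after conditioning:
  (Z=0, X=0, W=4, Y=2, U=1) weight 1/135
  (Z=0, X=0, W=4, Y=3, U=1) weight 1/90
  (Z=0, X=1, W=4, Y=2, U=1) weight 1/135
  (Z=0, X=1, W=4, Y=3, U=1) weight 1/90
  (Z=0, X=2, W=4, Y=2, U=1) weight 1/135
  (Z=0, X=2, W=4, Y=3, U=1) weight 1/90
  (Z=1, X=0, W=4, Y=2, U=1) weight 1/270
  (Z=1, X=0, W=4, Y=3, U=1) weight 1/180
  … 10 more
Group by Y:
  weight(Y=2) = 1/18
  weight(Y=3) = 1/12
Total weight = 1/18 + 1/12 = 5/36
P(Y=2 | obs) = 1/18 / 5/36 = 2/5
P(Y=3 | obs) = 1/12 / 5/36 = 3/5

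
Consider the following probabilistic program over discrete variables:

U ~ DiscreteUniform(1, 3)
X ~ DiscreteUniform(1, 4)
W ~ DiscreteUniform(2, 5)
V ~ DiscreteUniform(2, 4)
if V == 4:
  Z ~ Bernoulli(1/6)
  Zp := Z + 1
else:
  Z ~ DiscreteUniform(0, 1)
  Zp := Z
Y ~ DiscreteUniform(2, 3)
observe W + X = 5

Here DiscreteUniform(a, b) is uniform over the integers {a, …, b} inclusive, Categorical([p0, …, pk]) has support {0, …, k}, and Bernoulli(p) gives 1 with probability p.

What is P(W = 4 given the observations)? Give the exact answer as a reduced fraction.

P(W = 4 | obs) = 1/3

Enumerate traces; 108 have nonzero weight after conditioning:
  (U=1, X=1, W=4, V=2, Z=0, Y=2) weight 1/576
  (U=1, X=1, W=4, V=2, Z=0, Y=3) weight 1/576
  (U=1, X=1, W=4, V=2, Z=1, Y=2) weight 1/576
  (U=1, X=1, W=4, V=2, Z=1, Y=3) weight 1/576
  (U=1, X=1, W=4, V=3, Z=0, Y=2) weight 1/576
  (U=1, X=1, W=4, V=3, Z=0, Y=3) weight 1/576
  (U=1, X=1, W=4, V=3, Z=1, Y=2) weight 1/576
  (U=1, X=1, W=4, V=3, Z=1, Y=3) weight 1/576
  (U=1, X=2, W=3, V=2, Z=0, Y=2) weight 1/576
  (U=1, X=3, W=2, V=2, Z=0, Y=2) weight 1/576
  … 98 more
Group by W:
  weight(W=2) = 1/16
  weight(W=3) = 1/16
  weight(W=4) = 1/16
Total weight = 1/16 + 1/16 + 1/16 = 3/16
P(W=2 | obs) = 1/16 / 3/16 = 1/3
P(W=3 | obs) = 1/16 / 3/16 = 1/3
P(W=4 | obs) = 1/16 / 3/16 = 1/3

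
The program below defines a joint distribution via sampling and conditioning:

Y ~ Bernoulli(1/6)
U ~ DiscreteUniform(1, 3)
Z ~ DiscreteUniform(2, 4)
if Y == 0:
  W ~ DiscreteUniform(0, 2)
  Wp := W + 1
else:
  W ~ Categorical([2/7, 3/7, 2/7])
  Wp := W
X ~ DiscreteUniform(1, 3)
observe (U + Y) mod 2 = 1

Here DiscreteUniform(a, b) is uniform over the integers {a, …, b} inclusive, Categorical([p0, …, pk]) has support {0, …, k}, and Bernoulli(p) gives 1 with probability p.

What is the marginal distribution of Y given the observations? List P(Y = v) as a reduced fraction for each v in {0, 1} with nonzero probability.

P(Y=0) = 10/11, P(Y=1) = 1/11

Enumerate traces; 81 have nonzero weight after conditioning:
  (Y=0, U=1, Z=2, W=0, X=1) weight 5/486
  (Y=0, U=1, Z=2, W=0, X=2) weight 5/486
  (Y=0, U=1, Z=2, W=0, X=3) weight 5/486
  (Y=0, U=1, Z=2, W=1, X=1) weight 5/486
  (Y=0, U=1, Z=2, W=1, X=2) weight 5/486
  (Y=0, U=1, Z=2, W=1, X=3) weight 5/486
  (Y=0, U=1, Z=2, W=2, X=1) weight 5/486
  (Y=0, U=1, Z=2, W=2, X=2) weight 5/486
  (Y=1, U=2, Z=2, W=0, X=1) weight 1/567
  … 72 more
Group by Y:
  weight(Y=0) = 5/9
  weight(Y=1) = 1/18
Total weight = 5/9 + 1/18 = 11/18
P(Y=0 | obs) = 5/9 / 11/18 = 10/11
P(Y=1 | obs) = 1/18 / 11/18 = 1/11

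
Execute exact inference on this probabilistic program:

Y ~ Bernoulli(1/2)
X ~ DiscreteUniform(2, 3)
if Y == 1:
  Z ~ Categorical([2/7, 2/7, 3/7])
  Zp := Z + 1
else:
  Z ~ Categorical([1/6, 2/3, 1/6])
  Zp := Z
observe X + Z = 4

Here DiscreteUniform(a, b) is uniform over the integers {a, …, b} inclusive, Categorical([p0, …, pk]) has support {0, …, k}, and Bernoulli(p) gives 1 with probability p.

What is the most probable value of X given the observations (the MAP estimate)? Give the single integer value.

argmax_v P(X = v | obs) = 3

Enumerate traces; 4 have nonzero weight after conditioning:
  (Y=0, X=2, Z=2) weight 1/24
  (Y=0, X=3, Z=1) weight 1/6
  (Y=1, X=2, Z=2) weight 3/28
  (Y=1, X=3, Z=1) weight 1/14
Group by X:
  weight(X=2) = 25/168
  weight(X=3) = 5/21
Total weight = 25/168 + 5/21 = 65/168
P(X=2 | obs) = 25/168 / 65/168 = 5/13
P(X=3 | obs) = 5/21 / 65/168 = 8/13
argmax = 3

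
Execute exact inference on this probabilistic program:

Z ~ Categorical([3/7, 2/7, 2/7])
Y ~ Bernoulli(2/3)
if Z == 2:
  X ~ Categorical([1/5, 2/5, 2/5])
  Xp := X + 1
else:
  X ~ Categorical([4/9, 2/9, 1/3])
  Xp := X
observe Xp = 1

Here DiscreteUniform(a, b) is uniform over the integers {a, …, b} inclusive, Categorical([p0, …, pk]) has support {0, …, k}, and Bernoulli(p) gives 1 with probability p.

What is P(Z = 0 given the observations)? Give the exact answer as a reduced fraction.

P(Z = 0 | obs) = 15/34

Enumerate traces; 6 have nonzero weight after conditioning:
  (Z=0, Y=0, X=1) weight 2/63
  (Z=0, Y=1, X=1) weight 4/63
  (Z=1, Y=0, X=1) weight 4/189
  (Z=1, Y=1, X=1) weight 8/189
  (Z=2, Y=0, X=0) weight 2/105
  (Z=2, Y=1, X=0) weight 4/105
Group by Z:
  weight(Z=0) = 2/21
  weight(Z=1) = 4/63
  weight(Z=2) = 2/35
Total weight = 2/21 + 4/63 + 2/35 = 68/315
P(Z=0 | obs) = 2/21 / 68/315 = 15/34
P(Z=1 | obs) = 4/63 / 68/315 = 5/17
P(Z=2 | obs) = 2/35 / 68/315 = 9/34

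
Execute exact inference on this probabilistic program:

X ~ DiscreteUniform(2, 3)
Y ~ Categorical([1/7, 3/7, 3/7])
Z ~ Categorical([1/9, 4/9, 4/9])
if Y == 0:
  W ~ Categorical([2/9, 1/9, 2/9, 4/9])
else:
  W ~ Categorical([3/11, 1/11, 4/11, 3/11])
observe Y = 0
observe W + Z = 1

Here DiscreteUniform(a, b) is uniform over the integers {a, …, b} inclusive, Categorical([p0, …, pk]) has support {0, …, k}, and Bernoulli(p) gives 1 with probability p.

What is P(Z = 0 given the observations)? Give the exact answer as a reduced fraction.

P(Z = 0 | obs) = 1/9

Enumerate traces; 4 have nonzero weight after conditioning:
  (X=2, Y=0, Z=0, W=1) weight 1/1134
  (X=2, Y=0, Z=1, W=0) weight 4/567
  (X=3, Y=0, Z=0, W=1) weight 1/1134
  (X=3, Y=0, Z=1, W=0) weight 4/567
Group by Z:
  weight(Z=0) = 1/567
  weight(Z=1) = 8/567
Total weight = 1/567 + 8/567 = 1/63
P(Z=0 | obs) = 1/567 / 1/63 = 1/9
P(Z=1 | obs) = 8/567 / 1/63 = 8/9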